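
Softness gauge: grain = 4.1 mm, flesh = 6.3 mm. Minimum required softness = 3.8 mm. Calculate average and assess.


Average softness = 5.20 mm
Meets requirement: Yes

Average = (4.1 + 6.3) / 2 = 5.20 mm
Minimum = 3.8 mm
Meets requirement: Yes


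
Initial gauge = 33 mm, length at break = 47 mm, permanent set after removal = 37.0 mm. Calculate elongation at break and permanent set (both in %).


Elongation at break = (47 - 33) / 33 x 100 = 42.4%
Permanent set = (37.0 - 33) / 33 x 100 = 12.1%


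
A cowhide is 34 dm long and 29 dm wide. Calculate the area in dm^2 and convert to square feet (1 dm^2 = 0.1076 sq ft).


Area = 34 x 29 = 986 dm^2
Conversion: 986 x 0.1076 = 106.09 sq ft


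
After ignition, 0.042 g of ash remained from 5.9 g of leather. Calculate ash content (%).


Ash% = 0.042 / 5.9 x 100
Ash% = 0.71%


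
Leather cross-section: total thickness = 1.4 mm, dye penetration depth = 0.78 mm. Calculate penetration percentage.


Penetration% = 0.78 / 1.4 x 100
Penetration = 55.7%


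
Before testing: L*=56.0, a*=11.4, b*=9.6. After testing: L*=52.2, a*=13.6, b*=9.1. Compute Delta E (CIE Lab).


Delta E = 4.42

dL = 52.2 - 56.0 = -3.8
da = 13.6 - 11.4 = 2.2
db = 9.1 - 9.6 = -0.5
dE = sqrt((-3.8)^2 + (2.2)^2 + (-0.5)^2) = 4.42


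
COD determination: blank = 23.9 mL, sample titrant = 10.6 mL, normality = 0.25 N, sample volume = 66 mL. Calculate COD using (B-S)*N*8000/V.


403.0 mg/L

COD = (23.9 - 10.6) x 0.25 x 8000 / 66
COD = 13.3 x 0.25 x 8000 / 66
COD = 403.0 mg/L


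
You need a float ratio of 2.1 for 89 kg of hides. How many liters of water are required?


186.9 L

Water = hide weight x target ratio
Water = 89 x 2.1 = 186.9 L


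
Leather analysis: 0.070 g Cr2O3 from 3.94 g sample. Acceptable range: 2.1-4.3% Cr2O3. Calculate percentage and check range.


Cr2O3% = 0.070 / 3.94 x 100 = 1.78%
Acceptable range: 2.1 to 4.3%
Within range: No


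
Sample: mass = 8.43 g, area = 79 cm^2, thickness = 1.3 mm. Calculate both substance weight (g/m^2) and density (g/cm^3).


Substance weight = 1067.1 g/m^2
Density = 0.821 g/cm^3

SW = 8.43 / 79 x 10000 = 1067.1 g/m^2
Volume = 79 x 1.3 / 10 = 10.27 cm^3
Density = 8.43 / 10.27 = 0.821 g/cm^3


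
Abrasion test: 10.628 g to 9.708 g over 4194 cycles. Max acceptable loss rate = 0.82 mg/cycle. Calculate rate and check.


Loss = 10.628 - 9.708 = 0.920 g
Rate = 0.920 g / 4194 cycles x 1000 = 0.219 mg/cycle
Max = 0.82 mg/cycle
Passes: Yes


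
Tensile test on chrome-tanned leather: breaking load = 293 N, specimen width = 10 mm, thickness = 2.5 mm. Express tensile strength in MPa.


Cross-section = 10 x 2.5 = 25.0 mm^2
TS = 293 / 25.0 = 11.72 MPa
(1 N/mm^2 = 1 MPa)


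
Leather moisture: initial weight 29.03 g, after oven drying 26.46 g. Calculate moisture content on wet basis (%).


Moisture = 29.03 - 26.46 = 2.57 g
MC = 2.57 / 29.03 x 100 = 8.9%


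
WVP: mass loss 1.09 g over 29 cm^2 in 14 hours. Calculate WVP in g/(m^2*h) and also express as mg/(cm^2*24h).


WVP = 1.09 / (29 x 14) x 10000 = 26.85 g/(m^2*h)
Mass loss in mg = 1.09 x 1000 = 1090 mg
Per cm^2 per 24h in mg: 1090 x 24 / (29 x 14) = 26160 / 406 = 64.43 mg/(cm^2*24h)


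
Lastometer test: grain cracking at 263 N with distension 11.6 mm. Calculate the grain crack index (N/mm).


Grain crack index = force / distension
Index = 263 / 11.6 = 22.7 N/mm


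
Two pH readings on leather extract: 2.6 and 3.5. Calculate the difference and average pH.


Difference = |2.6 - 3.5| = 0.9
Average = (2.6 + 3.5) / 2 = 3.05


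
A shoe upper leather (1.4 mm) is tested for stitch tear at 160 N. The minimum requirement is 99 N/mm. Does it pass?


STS = 160 / 1.4 = 114.3 N/mm
Minimum required: 99 N/mm
Passes: Yes


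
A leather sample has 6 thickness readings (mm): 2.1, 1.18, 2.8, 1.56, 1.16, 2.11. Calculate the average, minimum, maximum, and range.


Sum = 10.91
Average = 10.91 / 6 = 1.82 mm
Minimum = 1.16 mm
Maximum = 2.8 mm
Range = 2.8 - 1.16 = 1.64 mm


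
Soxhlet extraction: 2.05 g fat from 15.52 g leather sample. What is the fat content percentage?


13.2%

Fat content = 2.05 / 15.52 x 100
Fat = 13.2%


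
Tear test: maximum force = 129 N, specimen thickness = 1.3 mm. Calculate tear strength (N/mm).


Tear strength = force / thickness
Tear = 129 / 1.3 = 99.2 N/mm


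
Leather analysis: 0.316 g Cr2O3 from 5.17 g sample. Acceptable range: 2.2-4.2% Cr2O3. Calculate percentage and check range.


Cr2O3% = 0.316 / 5.17 x 100 = 6.11%
Acceptable range: 2.2 to 4.2%
Within range: No


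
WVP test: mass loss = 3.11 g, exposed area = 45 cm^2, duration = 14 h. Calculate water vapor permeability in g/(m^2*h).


49.37 g/(m^2*h)

WVP = mass_loss / (area x time) x 10000
WVP = 3.11 / (45 x 14) x 10000
WVP = 3.11 / 630 x 10000 = 49.37 g/(m^2*h)


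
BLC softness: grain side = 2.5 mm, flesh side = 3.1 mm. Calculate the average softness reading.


2.80 mm

Average = (2.5 + 3.1) / 2
Average = 2.80 mm


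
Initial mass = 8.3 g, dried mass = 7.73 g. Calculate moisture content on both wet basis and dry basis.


Wet basis = 6.9%
Dry basis = 7.4%

Moisture lost = 8.3 - 7.73 = 0.57 g
Wet basis MC = 0.57 / 8.3 x 100 = 6.9%
Dry basis MC = 0.57 / 7.73 x 100 = 7.4%


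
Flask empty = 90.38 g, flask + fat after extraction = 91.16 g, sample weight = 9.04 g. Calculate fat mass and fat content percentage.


Fat mass = 0.78 g
Fat content = 8.6%

Fat mass = 91.16 - 90.38 = 0.78 g
Fat% = 0.78 / 9.04 x 100 = 8.6%


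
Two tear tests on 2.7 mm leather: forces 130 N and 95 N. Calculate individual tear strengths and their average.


Tear 1 = 130 / 2.7 = 48.1 N/mm
Tear 2 = 95 / 2.7 = 35.2 N/mm
Average = (48.1 + 35.2) / 2 = 41.7 N/mm


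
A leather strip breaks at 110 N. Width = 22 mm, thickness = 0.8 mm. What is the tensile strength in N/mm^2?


Cross-sectional area = 22 x 0.8 = 17.6 mm^2
Tensile strength = 110 / 17.6 = 6.25 N/mm^2


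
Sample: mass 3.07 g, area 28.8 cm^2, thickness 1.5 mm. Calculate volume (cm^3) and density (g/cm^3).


Volume = 4.320 cm^3
Density = 0.711 g/cm^3

Thickness in cm = 1.5 / 10 = 0.15 cm
Volume = 28.8 x 0.15 = 4.320 cm^3
Density = 3.07 / 4.320 = 0.711 g/cm^3


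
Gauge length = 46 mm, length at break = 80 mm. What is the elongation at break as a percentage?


Extension = 80 - 46 = 34 mm
Elongation = 34 / 46 x 100 = 73.9%


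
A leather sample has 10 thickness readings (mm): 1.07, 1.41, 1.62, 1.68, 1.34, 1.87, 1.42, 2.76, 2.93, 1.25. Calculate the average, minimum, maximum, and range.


Sum = 17.35
Average = 17.35 / 10 = 1.74 mm
Minimum = 1.07 mm
Maximum = 2.93 mm
Range = 2.93 - 1.07 = 1.86 mm


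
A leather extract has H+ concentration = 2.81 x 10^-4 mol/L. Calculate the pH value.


pH = -log10[H+]
pH = -log10(2.81 x 10^-4) = 3.55


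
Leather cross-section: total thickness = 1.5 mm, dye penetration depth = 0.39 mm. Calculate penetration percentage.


26.0%


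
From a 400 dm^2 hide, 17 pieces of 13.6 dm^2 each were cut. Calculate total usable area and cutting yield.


Total usable = 17 x 13.6 = 231.2 dm^2
Yield = 231.2 / 400 x 100 = 57.8%


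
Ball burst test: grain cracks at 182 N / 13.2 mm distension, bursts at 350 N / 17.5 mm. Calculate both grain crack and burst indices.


Crack index = 13.8 N/mm
Burst index = 20.0 N/mm

Crack index = 182 / 13.2 = 13.8 N/mm
Burst index = 350 / 17.5 = 20.0 N/mm


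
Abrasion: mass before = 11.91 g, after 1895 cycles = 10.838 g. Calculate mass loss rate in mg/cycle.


Mass loss = 11.91 - 10.838 = 1.072 g
Rate = 1.072 / 1895 x 1000 = 0.566 mg/cycle


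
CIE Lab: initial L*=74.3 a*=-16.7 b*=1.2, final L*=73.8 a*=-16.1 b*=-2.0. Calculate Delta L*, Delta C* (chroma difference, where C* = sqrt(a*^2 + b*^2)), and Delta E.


Delta L* = 73.8 - 74.3 = -0.5
C1* = sqrt((-16.7)^2 + (1.2)^2) = 16.743
C2* = sqrt((-16.1)^2 + (-2.0)^2) = 16.224
Delta C* = 16.224 - 16.743 = -0.52
Delta E = sqrt((-0.5)^2 + (0.6)^2 + (-3.2)^2) = 3.29


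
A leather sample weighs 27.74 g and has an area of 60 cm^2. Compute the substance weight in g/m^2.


Substance weight = mass / area x 10000
SW = 27.74 / 60 x 10000
SW = 4623.3 g/m^2


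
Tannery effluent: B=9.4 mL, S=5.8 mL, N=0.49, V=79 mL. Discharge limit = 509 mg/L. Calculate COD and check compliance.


COD = (9.4 - 5.8) x 0.49 x 8000 / 79 = 178.6 mg/L
Limit: 509 mg/L
Compliant: Yes


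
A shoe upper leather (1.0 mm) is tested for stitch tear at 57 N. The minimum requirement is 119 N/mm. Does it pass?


STS = 57.0 N/mm
Passes: No

STS = 57 / 1.0 = 57.0 N/mm
Minimum required: 119 N/mm
Passes: No


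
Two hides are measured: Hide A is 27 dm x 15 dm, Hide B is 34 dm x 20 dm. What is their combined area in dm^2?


1085 dm^2

Hide A area = 27 x 15 = 405 dm^2
Hide B area = 34 x 20 = 680 dm^2
Total = 405 + 680 = 1085 dm^2


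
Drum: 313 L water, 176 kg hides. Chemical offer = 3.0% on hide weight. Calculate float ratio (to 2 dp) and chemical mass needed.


Float ratio = 1.78
Chemical needed = 5.28 kg


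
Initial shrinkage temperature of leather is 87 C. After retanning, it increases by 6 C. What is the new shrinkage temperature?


New Ts = 87 + 6 = 93 C


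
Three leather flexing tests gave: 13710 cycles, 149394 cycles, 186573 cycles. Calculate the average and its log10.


Average = (13710 + 149394 + 186573) / 3 = 116559 cycles
log10(116559) = 5.07


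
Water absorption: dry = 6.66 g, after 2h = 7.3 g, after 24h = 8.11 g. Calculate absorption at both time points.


2h absorption = 9.6%
24h absorption = 21.8%

WA (2h) = (7.3 - 6.66) / 6.66 x 100 = 9.6%
WA (24h) = (8.11 - 6.66) / 6.66 x 100 = 21.8%


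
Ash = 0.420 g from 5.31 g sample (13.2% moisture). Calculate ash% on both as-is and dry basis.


As-is ash = 7.91%
Dry-basis ash = 9.11%

As-is ash% = 0.420 / 5.31 x 100 = 7.91%
Dry mass = 5.31 x (100 - 13.2) / 100 = 4.60908 g
Dry-basis ash% = 0.420 / 4.60908 x 100 = 9.11%


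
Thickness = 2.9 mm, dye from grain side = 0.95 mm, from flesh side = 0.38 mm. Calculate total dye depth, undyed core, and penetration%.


Total dyed = 1.33 mm
Undyed core = 1.57 mm
Penetration = 45.9%


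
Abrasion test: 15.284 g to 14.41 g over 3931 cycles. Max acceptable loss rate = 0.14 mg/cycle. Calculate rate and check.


Loss = 15.284 - 14.41 = 0.874 g
Rate = 0.874 g / 3931 cycles x 1000 = 0.222 mg/cycle
Max = 0.14 mg/cycle
Passes: No


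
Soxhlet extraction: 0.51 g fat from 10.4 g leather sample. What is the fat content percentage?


4.9%


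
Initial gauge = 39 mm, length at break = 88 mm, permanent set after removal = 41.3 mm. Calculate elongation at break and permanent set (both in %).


Elongation at break = 125.6%
Permanent set = 5.9%


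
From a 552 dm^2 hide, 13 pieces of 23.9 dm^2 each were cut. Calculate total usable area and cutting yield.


Total usable = 13 x 23.9 = 310.7 dm^2
Yield = 310.7 / 552 x 100 = 56.3%


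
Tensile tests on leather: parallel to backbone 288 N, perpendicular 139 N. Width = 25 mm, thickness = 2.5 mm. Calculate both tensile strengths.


Area = 25 x 2.5 = 62.5 mm^2
TS (parallel) = 288 / 62.5 = 4.61 N/mm^2
TS (perpendicular) = 139 / 62.5 = 2.22 N/mm^2


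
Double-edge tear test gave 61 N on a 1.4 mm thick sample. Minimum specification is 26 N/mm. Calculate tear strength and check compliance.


Tear strength = 43.6 N/mm
Compliant: Yes


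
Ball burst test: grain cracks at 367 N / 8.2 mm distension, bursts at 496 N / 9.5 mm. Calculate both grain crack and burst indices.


Crack index = 44.8 N/mm
Burst index = 52.2 N/mm


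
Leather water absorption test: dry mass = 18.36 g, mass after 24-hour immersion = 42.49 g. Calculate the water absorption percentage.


Water absorbed = 42.49 - 18.36 = 24.13 g
WA% = 24.13 / 18.36 x 100 = 131.4%


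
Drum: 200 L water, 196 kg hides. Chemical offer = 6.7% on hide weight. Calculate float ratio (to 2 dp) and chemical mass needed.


Float ratio = 1.02
Chemical needed = 13.132 kg


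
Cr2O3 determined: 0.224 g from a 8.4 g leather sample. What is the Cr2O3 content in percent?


2.67%

Cr2O3% = 0.224 / 8.4 x 100
Cr2O3% = 2.67%


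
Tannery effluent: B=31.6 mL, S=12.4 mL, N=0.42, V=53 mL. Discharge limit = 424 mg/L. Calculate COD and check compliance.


COD = 1217.2 mg/L
Compliant: No


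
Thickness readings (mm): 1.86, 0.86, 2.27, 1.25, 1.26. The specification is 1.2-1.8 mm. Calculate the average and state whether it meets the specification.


Sum = 7.50
Average = 7.50 / 5 = 1.50 mm
Specification range: 1.2 to 1.8 mm
Within spec: Yes


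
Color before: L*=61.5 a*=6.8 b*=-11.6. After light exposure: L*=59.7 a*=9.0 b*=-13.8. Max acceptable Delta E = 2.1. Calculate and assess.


dL = -1.8, da = 2.2, db = -2.2
dE = sqrt((-1.8)^2 + (2.2)^2 + (-2.2)^2) = 3.59
Max = 2.1
Passes: No


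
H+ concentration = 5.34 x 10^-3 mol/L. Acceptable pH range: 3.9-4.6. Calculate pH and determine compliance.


pH = 2.27
Compliant: No

pH = -log10(5.34 x 10^-3) = 2.27
Range: 3.9 to 4.6
Compliant: No


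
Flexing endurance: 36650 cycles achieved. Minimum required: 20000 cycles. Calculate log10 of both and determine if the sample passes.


Achieved: log10 = 4.56
Required: log10 = 4.30
Passes: Yes

log10(36650) = 4.56
log10(20000) = 4.30
Passes: Yes


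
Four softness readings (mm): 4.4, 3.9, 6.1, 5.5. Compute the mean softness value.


Sum = 4.4 + 3.9 + 6.1 + 5.5
Mean = 19.9 / 4 = 4.98 mm


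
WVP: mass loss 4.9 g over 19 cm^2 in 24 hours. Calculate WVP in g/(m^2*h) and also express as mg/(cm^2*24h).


WVP = 4.9 / (19 x 24) x 10000 = 107.46 g/(m^2*h)
Mass loss in mg = 4.9 x 1000 = 4900 mg
Per cm^2 per 24h in mg: 4900 x 24 / (19 x 24) = 117600 / 456 = 257.89 mg/(cm^2*24h)


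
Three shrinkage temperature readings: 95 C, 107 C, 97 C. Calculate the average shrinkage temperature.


Average = (95 + 107 + 97) / 3
Average = 299 / 3 = 99.7 C


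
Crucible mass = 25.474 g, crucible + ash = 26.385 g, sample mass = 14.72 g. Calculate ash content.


Ash mass = 26.385 - 25.474 = 0.911 g
Ash% = 0.911 / 14.72 x 100 = 6.19%


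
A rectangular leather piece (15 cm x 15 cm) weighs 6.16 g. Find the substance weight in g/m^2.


273.8 g/m^2

Area = 15 x 15 = 225 cm^2
SW = 6.16 / 225 x 10000 = 273.8 g/m^2


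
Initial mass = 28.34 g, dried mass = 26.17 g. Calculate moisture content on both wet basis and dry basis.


Wet basis = 7.7%
Dry basis = 8.3%

Moisture lost = 28.34 - 26.17 = 2.17 g
Wet basis MC = 2.17 / 28.34 x 100 = 7.7%
Dry basis MC = 2.17 / 26.17 x 100 = 8.3%


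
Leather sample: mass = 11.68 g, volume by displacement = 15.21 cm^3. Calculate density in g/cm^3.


0.768 g/cm^3

Density = mass / volume
Density = 11.68 / 15.21 = 0.768 g/cm^3


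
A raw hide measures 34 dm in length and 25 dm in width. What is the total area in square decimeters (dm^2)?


850 dm^2


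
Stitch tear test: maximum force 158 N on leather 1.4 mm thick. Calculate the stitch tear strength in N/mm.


Stitch tear strength = force / thickness
STS = 158 / 1.4 = 112.9 N/mm


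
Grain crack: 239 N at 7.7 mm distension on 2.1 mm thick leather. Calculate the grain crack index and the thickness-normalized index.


Crack index = 239 / 7.7 = 31.0 N/mm
Normalized = 31.0 / 2.1 = 14.8 N/mm per mm


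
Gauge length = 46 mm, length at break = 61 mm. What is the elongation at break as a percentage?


Extension = 61 - 46 = 15 mm
Elongation = 15 / 46 x 100 = 32.6%


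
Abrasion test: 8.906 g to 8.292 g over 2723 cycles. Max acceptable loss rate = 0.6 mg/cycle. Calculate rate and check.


Rate = 0.225 mg/cycle
Passes: Yes

Loss = 8.906 - 8.292 = 0.614 g
Rate = 0.614 g / 2723 cycles x 1000 = 0.225 mg/cycle
Max = 0.6 mg/cycle
Passes: Yes


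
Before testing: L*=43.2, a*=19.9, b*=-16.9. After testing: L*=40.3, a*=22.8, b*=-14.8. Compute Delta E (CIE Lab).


Delta E = 4.61

dL = 40.3 - 43.2 = -2.9
da = 22.8 - 19.9 = 2.9
db = -14.8 - (-16.9) = 2.1
dE = sqrt((-2.9)^2 + (2.9)^2 + (2.1)^2) = 4.61


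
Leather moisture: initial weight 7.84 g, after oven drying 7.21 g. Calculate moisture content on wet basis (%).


Moisture = 7.84 - 7.21 = 0.63 g
MC = 0.63 / 7.84 x 100 = 8.0%


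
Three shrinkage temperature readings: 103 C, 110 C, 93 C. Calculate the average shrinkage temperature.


Average = (103 + 110 + 93) / 3
Average = 306 / 3 = 102.0 C


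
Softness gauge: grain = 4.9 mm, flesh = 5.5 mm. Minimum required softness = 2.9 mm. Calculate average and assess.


Average softness = 5.20 mm
Meets requirement: Yes

Average = (4.9 + 5.5) / 2 = 5.20 mm
Minimum = 2.9 mm
Meets requirement: Yes


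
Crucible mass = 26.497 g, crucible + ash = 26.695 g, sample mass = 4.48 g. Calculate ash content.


Ash mass = 26.695 - 26.497 = 0.198 g
Ash% = 0.198 / 4.48 x 100 = 4.42%


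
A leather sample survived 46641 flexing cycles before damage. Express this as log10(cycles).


log10(46641) = 4.67


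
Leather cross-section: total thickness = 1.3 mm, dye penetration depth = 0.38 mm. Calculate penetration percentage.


Penetration% = 0.38 / 1.3 x 100
Penetration = 29.2%


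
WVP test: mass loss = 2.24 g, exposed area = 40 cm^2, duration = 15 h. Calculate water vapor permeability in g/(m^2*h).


37.33 g/(m^2*h)

WVP = mass_loss / (area x time) x 10000
WVP = 2.24 / (40 x 15) x 10000
WVP = 2.24 / 600 x 10000 = 37.33 g/(m^2*h)


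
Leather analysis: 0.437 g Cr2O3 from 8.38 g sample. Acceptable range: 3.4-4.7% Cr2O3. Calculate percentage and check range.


Cr2O3% = 0.437 / 8.38 x 100 = 5.21%
Acceptable range: 3.4 to 4.7%
Within range: No


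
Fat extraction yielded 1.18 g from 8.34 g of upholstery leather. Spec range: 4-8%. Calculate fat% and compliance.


Fat% = 1.18 / 8.34 x 100 = 14.1%
Spec range: 4-8%
Compliant: No


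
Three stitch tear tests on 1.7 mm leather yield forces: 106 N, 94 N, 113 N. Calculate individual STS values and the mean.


STS1 = 62.4 N/mm
STS2 = 55.3 N/mm
STS3 = 66.5 N/mm
Mean = 61.4 N/mm

STS1 = 106 / 1.7 = 62.4 N/mm
STS2 = 94 / 1.7 = 55.3 N/mm
STS3 = 113 / 1.7 = 66.5 N/mm
Mean = (62.4 + 55.3 + 66.5) / 3 = 61.4 N/mm


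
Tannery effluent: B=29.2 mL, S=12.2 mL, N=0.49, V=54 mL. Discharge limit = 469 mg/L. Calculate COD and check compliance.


COD = 1234.1 mg/L
Compliant: No

COD = (29.2 - 12.2) x 0.49 x 8000 / 54 = 1234.1 mg/L
Limit: 469 mg/L
Compliant: No


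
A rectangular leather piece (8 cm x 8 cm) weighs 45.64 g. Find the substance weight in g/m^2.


7131.3 g/m^2

Area = 8 x 8 = 64 cm^2
SW = 45.64 / 64 x 10000 = 7131.3 g/m^2


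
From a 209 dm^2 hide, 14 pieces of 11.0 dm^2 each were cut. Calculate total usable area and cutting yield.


Total usable = 14 x 11.0 = 154.0 dm^2
Yield = 154.0 / 209 x 100 = 73.7%


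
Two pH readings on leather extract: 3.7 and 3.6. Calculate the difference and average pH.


Difference = |3.7 - 3.6| = 0.1
Average = (3.7 + 3.6) / 2 = 3.65


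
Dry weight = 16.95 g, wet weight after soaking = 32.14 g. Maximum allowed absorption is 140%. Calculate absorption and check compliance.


WA = (32.14 - 16.95) / 16.95 x 100 = 89.6%
Maximum allowed: 140%
Compliant: Yes


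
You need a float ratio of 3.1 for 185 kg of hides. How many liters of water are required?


573.5 L

Water = hide weight x target ratio
Water = 185 x 3.1 = 573.5 L


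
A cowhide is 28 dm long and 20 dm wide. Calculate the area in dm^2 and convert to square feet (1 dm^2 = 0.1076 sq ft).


Area = 28 x 20 = 560 dm^2
Conversion: 560 x 0.1076 = 60.26 sq ft


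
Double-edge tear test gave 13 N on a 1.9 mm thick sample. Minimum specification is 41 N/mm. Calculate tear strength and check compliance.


Tear strength = 6.8 N/mm
Compliant: No

Tear strength = 13 / 1.9 = 6.8 N/mm
Required minimum = 41 N/mm
Compliant: No


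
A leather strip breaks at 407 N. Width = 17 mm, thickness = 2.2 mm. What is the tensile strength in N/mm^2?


Cross-sectional area = 17 x 2.2 = 37.4 mm^2
Tensile strength = 407 / 37.4 = 10.88 N/mm^2


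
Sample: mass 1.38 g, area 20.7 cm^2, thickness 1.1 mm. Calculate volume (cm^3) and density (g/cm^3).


Thickness in cm = 1.1 / 10 = 0.11 cm
Volume = 20.7 x 0.11 = 2.277 cm^3
Density = 1.38 / 2.277 = 0.606 g/cm^3


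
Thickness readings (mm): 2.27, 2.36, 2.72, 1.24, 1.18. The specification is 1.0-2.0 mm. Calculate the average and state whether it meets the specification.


Average = 1.95 mm
Within specification: Yes


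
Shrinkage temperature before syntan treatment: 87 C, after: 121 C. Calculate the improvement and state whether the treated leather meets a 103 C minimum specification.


Improvement = 121 - 87 = 34 C
Spec check: 121 C >= 103 C? Yes


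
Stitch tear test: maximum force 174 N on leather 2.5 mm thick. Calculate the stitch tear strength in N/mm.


69.6 N/mm

Stitch tear strength = force / thickness
STS = 174 / 2.5 = 69.6 N/mm


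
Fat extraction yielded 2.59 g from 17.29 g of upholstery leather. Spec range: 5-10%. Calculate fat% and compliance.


Fat% = 2.59 / 17.29 x 100 = 15.0%
Spec range: 5-10%
Compliant: No


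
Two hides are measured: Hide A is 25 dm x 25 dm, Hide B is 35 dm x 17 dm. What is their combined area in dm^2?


1220 dm^2

Hide A area = 25 x 25 = 625 dm^2
Hide B area = 35 x 17 = 595 dm^2
Total = 625 + 595 = 1220 dm^2


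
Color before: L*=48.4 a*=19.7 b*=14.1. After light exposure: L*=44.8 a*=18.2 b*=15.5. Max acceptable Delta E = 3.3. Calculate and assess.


Delta E = 4.14
Passes: No

dL = -3.6, da = -1.5, db = 1.4
dE = sqrt((-3.6)^2 + (-1.5)^2 + (1.4)^2) = 4.14
Max = 3.3
Passes: No


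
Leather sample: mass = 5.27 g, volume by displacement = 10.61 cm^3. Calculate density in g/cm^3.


0.497 g/cm^3

Density = mass / volume
Density = 5.27 / 10.61 = 0.497 g/cm^3


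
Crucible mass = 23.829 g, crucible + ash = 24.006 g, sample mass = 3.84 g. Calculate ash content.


Ash mass = 0.177 g
Ash content = 4.61%

Ash mass = 24.006 - 23.829 = 0.177 g
Ash% = 0.177 / 3.84 x 100 = 4.61%


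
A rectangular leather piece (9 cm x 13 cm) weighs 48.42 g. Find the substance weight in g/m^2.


Area = 9 x 13 = 117 cm^2
SW = 48.42 / 117 x 10000 = 4138.5 g/m^2


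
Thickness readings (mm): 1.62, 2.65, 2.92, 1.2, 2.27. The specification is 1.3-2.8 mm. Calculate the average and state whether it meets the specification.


Sum = 10.66
Average = 10.66 / 5 = 2.13 mm
Specification range: 1.3 to 2.8 mm
Within spec: Yes


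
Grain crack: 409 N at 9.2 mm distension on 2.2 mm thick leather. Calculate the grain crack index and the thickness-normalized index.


Crack index = 44.5 N/mm
Normalized index = 20.2 N/mm per mm


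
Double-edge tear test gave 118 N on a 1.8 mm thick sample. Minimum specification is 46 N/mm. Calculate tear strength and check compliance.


Tear strength = 118 / 1.8 = 65.6 N/mm
Required minimum = 46 N/mm
Compliant: Yes


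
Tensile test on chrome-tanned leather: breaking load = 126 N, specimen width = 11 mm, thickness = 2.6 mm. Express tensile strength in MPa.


4.41 MPa


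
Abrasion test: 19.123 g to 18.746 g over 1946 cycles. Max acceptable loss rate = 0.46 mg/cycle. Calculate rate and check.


Loss = 19.123 - 18.746 = 0.377 g
Rate = 0.377 g / 1946 cycles x 1000 = 0.194 mg/cycle
Max = 0.46 mg/cycle
Passes: Yes


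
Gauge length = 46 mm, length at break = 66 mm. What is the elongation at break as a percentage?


Extension = 66 - 46 = 20 mm
Elongation = 20 / 46 x 100 = 43.5%


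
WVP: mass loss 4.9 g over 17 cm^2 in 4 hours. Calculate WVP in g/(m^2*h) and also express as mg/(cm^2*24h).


WVP = 4.9 / (17 x 4) x 10000 = 720.59 g/(m^2*h)
Mass loss in mg = 4.9 x 1000 = 4900 mg
Per cm^2 per 24h in mg: 4900 x 24 / (17 x 4) = 117600 / 68 = 1729.41 mg/(cm^2*24h)


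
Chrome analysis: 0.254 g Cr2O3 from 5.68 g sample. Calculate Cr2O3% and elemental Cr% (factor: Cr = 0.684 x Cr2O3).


Cr2O3% = 0.254 / 5.68 x 100 = 4.47%
Cr% = 4.47 x 0.684 = 3.06%


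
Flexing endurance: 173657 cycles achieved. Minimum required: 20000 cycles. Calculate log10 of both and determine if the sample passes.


log10(173657) = 5.24
log10(20000) = 4.30
Passes: Yes


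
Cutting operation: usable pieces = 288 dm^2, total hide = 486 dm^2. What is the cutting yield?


59.3%


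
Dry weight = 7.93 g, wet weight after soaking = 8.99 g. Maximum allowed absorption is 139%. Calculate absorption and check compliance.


Absorption = 13.4%
Compliant: Yes


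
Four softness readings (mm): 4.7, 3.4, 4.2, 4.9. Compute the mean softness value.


Sum = 4.7 + 3.4 + 4.2 + 4.9
Mean = 17.2 / 4 = 4.30 mm


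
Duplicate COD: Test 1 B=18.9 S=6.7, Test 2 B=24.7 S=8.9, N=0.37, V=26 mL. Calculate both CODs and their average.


COD1 = (18.9 - 6.7) x 0.37 x 8000 / 26 = 1388.9 mg/L
COD2 = (24.7 - 8.9) x 0.37 x 8000 / 26 = 1798.8 mg/L
Average = (1388.9 + 1798.8) / 2 = 1593.9 mg/L


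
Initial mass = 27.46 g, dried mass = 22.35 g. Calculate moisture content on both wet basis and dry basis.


Moisture lost = 27.46 - 22.35 = 5.11 g
Wet basis MC = 5.11 / 27.46 x 100 = 18.6%
Dry basis MC = 5.11 / 22.35 x 100 = 22.9%


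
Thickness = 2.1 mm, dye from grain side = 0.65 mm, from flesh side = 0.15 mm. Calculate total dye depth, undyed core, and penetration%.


Total dyed = 0.65 + 0.15 = 0.80 mm
Undyed core = 2.1 - 0.80 = 1.30 mm
Penetration = 0.80 / 2.1 x 100 = 38.1%


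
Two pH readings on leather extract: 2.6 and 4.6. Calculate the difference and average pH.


Difference = 2.0
Average pH = 3.60

Difference = |2.6 - 4.6| = 2.0
Average = (2.6 + 4.6) / 2 = 3.60


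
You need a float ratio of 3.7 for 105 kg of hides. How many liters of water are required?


Water = hide weight x target ratio
Water = 105 x 3.7 = 388.5 L


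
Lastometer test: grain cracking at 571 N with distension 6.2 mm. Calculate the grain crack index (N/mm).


Grain crack index = force / distension
Index = 571 / 6.2 = 92.1 N/mm


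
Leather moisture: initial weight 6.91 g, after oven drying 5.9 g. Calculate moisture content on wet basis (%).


14.6%


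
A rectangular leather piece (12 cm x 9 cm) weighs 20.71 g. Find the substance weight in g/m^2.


Area = 12 x 9 = 108 cm^2
SW = 20.71 / 108 x 10000 = 1917.6 g/m^2


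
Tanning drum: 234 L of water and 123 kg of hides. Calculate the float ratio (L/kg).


1.9

Float ratio = water / hide weight
Ratio = 234 / 123 = 1.9


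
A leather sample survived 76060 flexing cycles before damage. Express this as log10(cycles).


log10(76060) = 4.88


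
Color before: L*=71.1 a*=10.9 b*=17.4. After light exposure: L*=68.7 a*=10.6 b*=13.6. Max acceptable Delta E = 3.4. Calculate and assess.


dL = -2.4, da = -0.3, db = -3.8
dE = sqrt((-2.4)^2 + (-0.3)^2 + (-3.8)^2) = 4.50
Max = 3.4
Passes: No


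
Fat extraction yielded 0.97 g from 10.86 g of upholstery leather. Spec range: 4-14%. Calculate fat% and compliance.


Fat% = 0.97 / 10.86 x 100 = 8.9%
Spec range: 4-14%
Compliant: Yes


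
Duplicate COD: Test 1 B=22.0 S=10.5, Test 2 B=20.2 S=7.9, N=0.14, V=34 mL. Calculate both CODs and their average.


COD1 = 378.8 mg/L
COD2 = 405.2 mg/L
Average = 392.0 mg/L

COD1 = (22.0 - 10.5) x 0.14 x 8000 / 34 = 378.8 mg/L
COD2 = (20.2 - 7.9) x 0.14 x 8000 / 34 = 405.2 mg/L
Average = (378.8 + 405.2) / 2 = 392.0 mg/L


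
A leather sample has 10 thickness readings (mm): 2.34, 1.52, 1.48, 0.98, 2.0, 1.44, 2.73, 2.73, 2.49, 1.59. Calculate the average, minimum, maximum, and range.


Sum = 19.30
Average = 19.30 / 10 = 1.93 mm
Minimum = 0.98 mm
Maximum = 2.73 mm
Range = 2.73 - 0.98 = 1.75 mm


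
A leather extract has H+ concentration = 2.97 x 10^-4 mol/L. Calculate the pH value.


pH = -log10[H+]
pH = -log10(2.97 x 10^-4) = 3.53


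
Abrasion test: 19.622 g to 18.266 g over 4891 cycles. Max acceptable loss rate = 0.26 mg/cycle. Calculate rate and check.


Loss = 19.622 - 18.266 = 1.356 g
Rate = 1.356 g / 4891 cycles x 1000 = 0.277 mg/cycle
Max = 0.26 mg/cycle
Passes: No


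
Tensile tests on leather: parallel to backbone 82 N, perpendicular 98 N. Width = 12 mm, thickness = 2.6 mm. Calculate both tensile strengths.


Parallel = 2.63 N/mm^2
Perpendicular = 3.14 N/mm^2


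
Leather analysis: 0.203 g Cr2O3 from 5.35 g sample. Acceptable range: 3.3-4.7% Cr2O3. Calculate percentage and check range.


Cr2O3% = 0.203 / 5.35 x 100 = 3.79%
Acceptable range: 3.3 to 4.7%
Within range: Yes


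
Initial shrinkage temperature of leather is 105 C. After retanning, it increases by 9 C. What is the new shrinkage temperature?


114 C


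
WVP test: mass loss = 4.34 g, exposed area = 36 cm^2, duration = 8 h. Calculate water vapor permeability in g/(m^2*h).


WVP = mass_loss / (area x time) x 10000
WVP = 4.34 / (36 x 8) x 10000
WVP = 4.34 / 288 x 10000 = 150.69 g/(m^2*h)


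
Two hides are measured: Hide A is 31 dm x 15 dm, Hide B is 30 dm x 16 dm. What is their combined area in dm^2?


Hide A area = 31 x 15 = 465 dm^2
Hide B area = 30 x 16 = 480 dm^2
Total = 465 + 480 = 945 dm^2


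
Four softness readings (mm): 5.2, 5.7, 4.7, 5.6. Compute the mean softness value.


Sum = 5.2 + 5.7 + 4.7 + 5.6
Mean = 21.2 / 4 = 5.30 mm


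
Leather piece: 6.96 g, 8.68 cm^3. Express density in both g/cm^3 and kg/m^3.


0.802 g/cm^3
802 kg/m^3

Density = 6.96 / 8.68 = 0.802 g/cm^3
Convert: 0.802 x 1000 = 802 kg/m^3


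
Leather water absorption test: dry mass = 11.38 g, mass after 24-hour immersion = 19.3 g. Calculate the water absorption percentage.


Water absorbed = 19.3 - 11.38 = 7.92 g
WA% = 7.92 / 11.38 x 100 = 69.6%


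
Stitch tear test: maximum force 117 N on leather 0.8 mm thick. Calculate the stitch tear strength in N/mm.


Stitch tear strength = force / thickness
STS = 117 / 0.8 = 146.3 N/mm


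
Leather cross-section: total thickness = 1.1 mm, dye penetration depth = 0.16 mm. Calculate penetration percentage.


14.5%

Penetration% = 0.16 / 1.1 x 100
Penetration = 14.5%


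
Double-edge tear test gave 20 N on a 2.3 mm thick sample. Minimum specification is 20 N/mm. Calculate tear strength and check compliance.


Tear strength = 8.7 N/mm
Compliant: No


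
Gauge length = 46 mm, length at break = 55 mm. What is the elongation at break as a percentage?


Extension = 55 - 46 = 9 mm
Elongation = 9 / 46 x 100 = 19.6%


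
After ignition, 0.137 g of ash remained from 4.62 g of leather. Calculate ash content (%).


Ash% = 0.137 / 4.62 x 100
Ash% = 2.97%


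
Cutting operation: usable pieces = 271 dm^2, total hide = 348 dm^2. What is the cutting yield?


77.9%


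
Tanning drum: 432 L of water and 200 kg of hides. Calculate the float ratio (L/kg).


2.2

Float ratio = water / hide weight
Ratio = 432 / 200 = 2.2


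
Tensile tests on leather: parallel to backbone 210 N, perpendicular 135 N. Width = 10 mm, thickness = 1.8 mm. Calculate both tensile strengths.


Parallel = 11.67 N/mm^2
Perpendicular = 7.50 N/mm^2


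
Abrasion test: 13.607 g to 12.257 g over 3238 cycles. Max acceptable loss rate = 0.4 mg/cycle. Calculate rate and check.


Loss = 13.607 - 12.257 = 1.350 g
Rate = 1.350 g / 3238 cycles x 1000 = 0.417 mg/cycle
Max = 0.4 mg/cycle
Passes: No


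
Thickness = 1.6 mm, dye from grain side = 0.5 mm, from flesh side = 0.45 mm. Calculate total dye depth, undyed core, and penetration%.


Total dyed = 0.5 + 0.45 = 0.95 mm
Undyed core = 1.6 - 0.95 = 0.65 mm
Penetration = 0.95 / 1.6 x 100 = 59.4%


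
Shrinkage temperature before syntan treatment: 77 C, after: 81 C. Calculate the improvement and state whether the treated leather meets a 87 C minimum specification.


Improvement = 4 C
Meets 87 C spec: No


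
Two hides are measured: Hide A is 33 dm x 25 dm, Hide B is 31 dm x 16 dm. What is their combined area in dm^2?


1321 dm^2


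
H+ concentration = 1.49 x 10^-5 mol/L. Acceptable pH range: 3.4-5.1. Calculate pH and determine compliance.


pH = 4.83
Compliant: Yes

pH = -log10(1.49 x 10^-5) = 4.83
Range: 3.4 to 5.1
Compliant: Yes


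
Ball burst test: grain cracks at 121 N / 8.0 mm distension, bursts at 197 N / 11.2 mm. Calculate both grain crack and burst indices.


Crack index = 15.1 N/mm
Burst index = 17.6 N/mm

Crack index = 121 / 8.0 = 15.1 N/mm
Burst index = 197 / 11.2 = 17.6 N/mm


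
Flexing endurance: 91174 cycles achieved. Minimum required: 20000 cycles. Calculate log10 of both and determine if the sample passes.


Achieved: log10 = 4.96
Required: log10 = 4.30
Passes: Yes

log10(91174) = 4.96
log10(20000) = 4.30
Passes: Yes


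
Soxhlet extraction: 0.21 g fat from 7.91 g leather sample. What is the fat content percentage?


2.7%


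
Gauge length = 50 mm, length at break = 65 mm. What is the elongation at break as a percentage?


30.0%


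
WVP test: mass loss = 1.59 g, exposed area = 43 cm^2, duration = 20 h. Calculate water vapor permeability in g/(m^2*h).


18.49 g/(m^2*h)


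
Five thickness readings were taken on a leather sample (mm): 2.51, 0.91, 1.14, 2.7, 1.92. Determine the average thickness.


Sum = 2.51 + 0.91 + 1.14 + 2.7 + 1.92 = 9.18
Average = 9.18 / 5 = 1.84 mm


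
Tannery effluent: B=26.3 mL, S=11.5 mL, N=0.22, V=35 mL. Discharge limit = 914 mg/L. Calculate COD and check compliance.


COD = 744.2 mg/L
Compliant: Yes

COD = (26.3 - 11.5) x 0.22 x 8000 / 35 = 744.2 mg/L
Limit: 914 mg/L
Compliant: Yes


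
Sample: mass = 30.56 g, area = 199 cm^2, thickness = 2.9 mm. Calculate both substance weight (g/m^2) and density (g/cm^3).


SW = 30.56 / 199 x 10000 = 1535.7 g/m^2
Volume = 199 x 2.9 / 10 = 57.71 cm^3
Density = 30.56 / 57.71 = 0.530 g/cm^3


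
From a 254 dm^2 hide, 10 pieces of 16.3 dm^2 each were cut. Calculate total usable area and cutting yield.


Usable area = 163.0 dm^2
Yield = 64.2%

Total usable = 10 x 16.3 = 163.0 dm^2
Yield = 163.0 / 254 x 100 = 64.2%


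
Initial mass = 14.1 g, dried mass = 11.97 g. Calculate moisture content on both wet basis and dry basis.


Wet basis = 15.1%
Dry basis = 17.8%

Moisture lost = 14.1 - 11.97 = 2.13 g
Wet basis MC = 2.13 / 14.1 x 100 = 15.1%
Dry basis MC = 2.13 / 11.97 x 100 = 17.8%


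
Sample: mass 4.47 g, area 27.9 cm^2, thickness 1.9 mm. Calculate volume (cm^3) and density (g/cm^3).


Volume = 5.301 cm^3
Density = 0.843 g/cm^3

Thickness in cm = 1.9 / 10 = 0.19 cm
Volume = 27.9 x 0.19 = 5.301 cm^3
Density = 4.47 / 5.301 = 0.843 g/cm^3


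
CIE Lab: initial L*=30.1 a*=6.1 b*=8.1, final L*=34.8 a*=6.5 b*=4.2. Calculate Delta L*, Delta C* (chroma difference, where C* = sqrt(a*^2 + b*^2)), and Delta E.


Delta L* = 4.7
Delta C* = -2.40
Delta E = 6.12


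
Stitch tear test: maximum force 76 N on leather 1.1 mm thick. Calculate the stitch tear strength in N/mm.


Stitch tear strength = force / thickness
STS = 76 / 1.1 = 69.1 N/mm


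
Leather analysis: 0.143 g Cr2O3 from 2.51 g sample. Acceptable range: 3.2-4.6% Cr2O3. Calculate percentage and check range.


Cr2O3% = 0.143 / 2.51 x 100 = 5.70%
Acceptable range: 3.2 to 4.6%
Within range: No


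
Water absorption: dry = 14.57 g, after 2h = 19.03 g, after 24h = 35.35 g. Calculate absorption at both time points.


WA (2h) = (19.03 - 14.57) / 14.57 x 100 = 30.6%
WA (24h) = (35.35 - 14.57) / 14.57 x 100 = 142.6%


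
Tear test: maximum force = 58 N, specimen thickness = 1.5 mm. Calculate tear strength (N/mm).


38.7 N/mm

Tear strength = force / thickness
Tear = 58 / 1.5 = 38.7 N/mm


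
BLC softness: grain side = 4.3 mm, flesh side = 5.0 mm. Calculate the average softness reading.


4.65 mm

Average = (4.3 + 5.0) / 2
Average = 4.65 mm


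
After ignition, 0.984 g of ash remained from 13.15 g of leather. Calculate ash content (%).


Ash% = 0.984 / 13.15 x 100
Ash% = 7.48%


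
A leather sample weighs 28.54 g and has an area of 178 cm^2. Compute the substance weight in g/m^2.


1603.4 g/m^2

Substance weight = mass / area x 10000
SW = 28.54 / 178 x 10000
SW = 1603.4 g/m^2


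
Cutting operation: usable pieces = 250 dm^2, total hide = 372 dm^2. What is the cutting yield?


Yield = usable / total x 100
Yield = 250 / 372 x 100 = 67.2%


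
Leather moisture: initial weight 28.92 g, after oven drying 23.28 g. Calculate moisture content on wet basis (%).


Moisture = 28.92 - 23.28 = 5.64 g
MC = 5.64 / 28.92 x 100 = 19.5%


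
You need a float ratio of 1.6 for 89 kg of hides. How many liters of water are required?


142.4 L

Water = hide weight x target ratio
Water = 89 x 1.6 = 142.4 L


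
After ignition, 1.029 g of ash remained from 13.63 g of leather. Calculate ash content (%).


7.55%


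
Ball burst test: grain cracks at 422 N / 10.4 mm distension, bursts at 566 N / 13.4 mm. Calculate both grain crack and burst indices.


Crack index = 40.6 N/mm
Burst index = 42.2 N/mm

Crack index = 422 / 10.4 = 40.6 N/mm
Burst index = 566 / 13.4 = 42.2 N/mm


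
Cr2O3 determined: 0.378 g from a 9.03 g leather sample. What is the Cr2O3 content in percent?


4.19%

Cr2O3% = 0.378 / 9.03 x 100
Cr2O3% = 4.19%


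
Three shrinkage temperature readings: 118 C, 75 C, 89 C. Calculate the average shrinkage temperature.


Average = (118 + 75 + 89) / 3
Average = 282 / 3 = 94.0 C


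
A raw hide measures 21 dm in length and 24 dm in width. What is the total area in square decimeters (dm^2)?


504 dm^2


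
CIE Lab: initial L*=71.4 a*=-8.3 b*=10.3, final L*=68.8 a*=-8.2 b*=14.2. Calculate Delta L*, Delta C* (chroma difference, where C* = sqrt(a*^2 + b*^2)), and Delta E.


Delta L* = -2.6
Delta C* = 3.17
Delta E = 4.69

Delta L* = 68.8 - 71.4 = -2.6
C1* = sqrt((-8.3)^2 + (10.3)^2) = 13.228
C2* = sqrt((-8.2)^2 + (14.2)^2) = 16.398
Delta C* = 16.398 - 13.228 = 3.17
Delta E = sqrt((-2.6)^2 + (0.1)^2 + (3.9)^2) = 4.69


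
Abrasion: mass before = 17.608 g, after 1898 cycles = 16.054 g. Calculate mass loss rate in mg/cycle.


Mass loss = 17.608 - 16.054 = 1.554 g
Rate = 1.554 / 1898 x 1000 = 0.819 mg/cycle


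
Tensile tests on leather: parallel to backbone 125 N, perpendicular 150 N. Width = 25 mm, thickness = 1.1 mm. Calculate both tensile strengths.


Parallel = 4.55 N/mm^2
Perpendicular = 5.45 N/mm^2


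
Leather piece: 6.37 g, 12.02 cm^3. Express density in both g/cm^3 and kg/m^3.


Density = 6.37 / 12.02 = 0.530 g/cm^3
Convert: 0.530 x 1000 = 530 kg/m^3


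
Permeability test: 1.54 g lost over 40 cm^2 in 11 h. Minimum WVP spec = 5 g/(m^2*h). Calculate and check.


WVP = 1.54 / (40 x 11) x 10000 = 35.00 g/(m^2*h)
Minimum: 5 g/(m^2*h)
Meets spec: Yes


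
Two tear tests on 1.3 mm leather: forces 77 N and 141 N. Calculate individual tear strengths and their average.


Tear 1 = 77 / 1.3 = 59.2 N/mm
Tear 2 = 141 / 1.3 = 108.5 N/mm
Average = (59.2 + 108.5) / 2 = 83.9 N/mm


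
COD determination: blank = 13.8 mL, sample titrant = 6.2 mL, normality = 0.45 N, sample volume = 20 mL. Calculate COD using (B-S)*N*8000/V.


COD = (13.8 - 6.2) x 0.45 x 8000 / 20
COD = 7.6 x 0.45 x 8000 / 20
COD = 1368.0 mg/L


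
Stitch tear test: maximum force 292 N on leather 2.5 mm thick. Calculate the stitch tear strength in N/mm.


116.8 N/mm

Stitch tear strength = force / thickness
STS = 292 / 2.5 = 116.8 N/mm


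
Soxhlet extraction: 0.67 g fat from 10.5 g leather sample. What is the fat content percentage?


6.4%

Fat content = 0.67 / 10.5 x 100
Fat = 6.4%


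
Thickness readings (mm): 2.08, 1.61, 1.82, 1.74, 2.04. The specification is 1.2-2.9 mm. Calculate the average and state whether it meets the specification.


Sum = 9.29
Average = 9.29 / 5 = 1.86 mm
Specification range: 1.2 to 2.9 mm
Within spec: Yes


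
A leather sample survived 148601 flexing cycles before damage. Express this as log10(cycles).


5.17

log10(148601) = 5.17
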